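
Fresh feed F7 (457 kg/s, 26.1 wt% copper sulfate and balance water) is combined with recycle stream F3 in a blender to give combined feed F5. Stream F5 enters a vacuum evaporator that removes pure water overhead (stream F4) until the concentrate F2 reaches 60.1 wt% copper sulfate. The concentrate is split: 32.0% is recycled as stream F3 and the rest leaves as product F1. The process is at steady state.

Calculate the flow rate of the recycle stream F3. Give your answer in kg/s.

Overall copper sulfate balance (none leaves overhead): copper sulfate in fresh feed = copper sulfate in product, i.e. 457×0.261 = (1−0.320)·F2·0.601.
F2 = 119.28/(0.601×0.680) = 291.86 kg/s.
Recycle F3 = 0.320×291.86 = 93.395 kg/s.

93.39 kg/s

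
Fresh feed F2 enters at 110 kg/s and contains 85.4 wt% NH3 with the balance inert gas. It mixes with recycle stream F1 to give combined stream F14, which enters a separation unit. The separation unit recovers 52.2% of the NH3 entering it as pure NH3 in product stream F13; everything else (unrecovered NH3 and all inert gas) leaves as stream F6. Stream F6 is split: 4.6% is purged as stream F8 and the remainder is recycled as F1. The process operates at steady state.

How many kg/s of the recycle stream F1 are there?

411.8 kg/s

inert gas enters only via F2 and leaves only via the purge: 110×0.146 = 0.046×(inert gas in F6), and the separation unit passes all inert gas, so inert gas in F14 = inert gas in F6 = 349.13 kg/s.
NH3 in F14: m_A = 110×0.854 + (1−0.046)·(1−0.522)·m_A, so m_A = 93.94/0.5440 = 172.69 kg/s.
F6 = (1−0.522)×172.69 + 349.13 = 431.68 kg/s.
Recycle F1 = (1−0.046)×431.68 = 411.82 kg/s.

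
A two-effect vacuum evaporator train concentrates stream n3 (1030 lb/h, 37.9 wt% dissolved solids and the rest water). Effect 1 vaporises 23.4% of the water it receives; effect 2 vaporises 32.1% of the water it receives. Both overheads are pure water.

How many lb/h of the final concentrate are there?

water in feed = 1030×0.621 = 639.63 lb/h.
After stage 1: water left = (1−0.234)×639.63 = 489.96; stream total = 880.33 lb/h.
After stage 2: water left = (1−0.321)×489.96 = 332.68; final concentrate = 723.05 lb/h.

723.1 lb/h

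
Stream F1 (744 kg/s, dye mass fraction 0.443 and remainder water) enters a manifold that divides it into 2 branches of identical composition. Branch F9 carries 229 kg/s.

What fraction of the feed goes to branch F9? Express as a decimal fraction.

Fraction to F9 = 229/744 = 0.3078.

0.308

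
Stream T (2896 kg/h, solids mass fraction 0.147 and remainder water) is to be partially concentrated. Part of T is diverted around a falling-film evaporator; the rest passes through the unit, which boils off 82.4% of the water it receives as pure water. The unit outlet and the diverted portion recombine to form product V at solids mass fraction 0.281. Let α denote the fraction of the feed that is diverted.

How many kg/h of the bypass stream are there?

All 2896×0.147 = 425.71 kg/h of solids reaches V, so V = 425.71/0.281 = 1515 kg/h and vapour = 1381 kg/h.
The evaporator receives (1−α)·2896 of feed at 0.853 water and removes 0.824 of that water:
0.824×0.853×(1−α)×2896 = 1381
(1−α) = 1381/2035.5 = 0.6785;  α = 0.3215.
Bypass flow = 0.3215×2896 = 931.19 kg/h.

931.2 kg/h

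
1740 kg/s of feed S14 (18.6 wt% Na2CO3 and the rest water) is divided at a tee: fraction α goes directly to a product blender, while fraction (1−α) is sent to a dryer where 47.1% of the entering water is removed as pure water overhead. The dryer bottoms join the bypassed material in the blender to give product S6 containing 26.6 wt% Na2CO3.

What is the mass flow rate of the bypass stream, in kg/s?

All 1740×0.186 = 323.64 kg/s of Na2CO3 reaches S6, so S6 = 323.64/0.266 = 1216.7 kg/s and vapour = 523.31 kg/s.
The evaporator receives (1−α)·1740 of feed at 0.814 water and removes 0.471 of that water:
0.471×0.814×(1−α)×1740 = 523.31
(1−α) = 523.31/667.11 = 0.7844;  α = 0.2156.
Bypass flow = 0.2156×1740 = 375.06 kg/s.

375.1 kg/s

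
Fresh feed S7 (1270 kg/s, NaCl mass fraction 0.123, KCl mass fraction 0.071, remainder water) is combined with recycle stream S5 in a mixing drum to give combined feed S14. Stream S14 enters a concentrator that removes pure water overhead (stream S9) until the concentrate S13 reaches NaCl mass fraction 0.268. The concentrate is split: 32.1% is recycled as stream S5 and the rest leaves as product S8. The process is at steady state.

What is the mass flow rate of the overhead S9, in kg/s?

687.1 kg/s

Overall NaCl balance (none leaves overhead): NaCl in fresh feed = NaCl in product, i.e. 1270×0.123 = (1−0.321)·S13·0.268.
S13 = 156.21/(0.268×0.679) = 858.43 kg/s.
Recycle S5 = 0.321×858.43 = 275.56 kg/s.
Combined feed S14 = 1270 + 275.56 = 1545.6 kg/s.
Overhead S9 = S14 − S13 = 1545.6 − 858.43 = 687.13 kg/s.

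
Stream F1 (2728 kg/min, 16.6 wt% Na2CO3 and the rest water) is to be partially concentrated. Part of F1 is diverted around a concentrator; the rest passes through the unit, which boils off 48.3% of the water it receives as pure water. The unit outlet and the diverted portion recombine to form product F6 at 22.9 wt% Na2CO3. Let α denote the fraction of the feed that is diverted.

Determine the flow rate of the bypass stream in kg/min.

864.9 kg/min

All 2728×0.166 = 452.85 kg/min of Na2CO3 reaches F6, so F6 = 452.85/0.229 = 1977.5 kg/min and vapour = 750.5 kg/min.
The evaporator receives (1−α)·2728 of feed at 0.834 water and removes 0.483 of that water:
0.483×0.834×(1−α)×2728 = 750.5
(1−α) = 750.5/1098.9 = 0.6830;  α = 0.3170.
Bypass flow = 0.3170×2728 = 864.9 kg/min.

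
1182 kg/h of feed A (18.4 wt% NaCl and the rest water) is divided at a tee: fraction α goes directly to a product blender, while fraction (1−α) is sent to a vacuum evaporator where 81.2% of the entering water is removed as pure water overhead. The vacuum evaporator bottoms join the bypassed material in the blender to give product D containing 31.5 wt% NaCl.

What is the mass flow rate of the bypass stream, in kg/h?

All 1182×0.184 = 217.49 kg/h of NaCl reaches D, so D = 217.49/0.315 = 690.44 kg/h and vapour = 491.56 kg/h.
The evaporator receives (1−α)·1182 of feed at 0.816 water and removes 0.812 of that water:
0.812×0.816×(1−α)×1182 = 491.56
(1−α) = 491.56/783.18 = 0.6276;  α = 0.3724.
Bypass flow = 0.3724×1182 = 440.12 kg/h.

440.1 kg/h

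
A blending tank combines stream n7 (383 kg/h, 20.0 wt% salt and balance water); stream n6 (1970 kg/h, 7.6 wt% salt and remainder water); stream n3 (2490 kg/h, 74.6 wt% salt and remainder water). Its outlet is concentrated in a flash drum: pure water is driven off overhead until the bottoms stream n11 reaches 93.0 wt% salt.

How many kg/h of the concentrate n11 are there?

salt entering = 383×0.200 + 1970×0.076 + 2490×0.746 = 2083.9 kg/h.
All salt reports to n11, so n11 = 2083.9/0.930 = 2240.7 kg/h.

2241 kg/h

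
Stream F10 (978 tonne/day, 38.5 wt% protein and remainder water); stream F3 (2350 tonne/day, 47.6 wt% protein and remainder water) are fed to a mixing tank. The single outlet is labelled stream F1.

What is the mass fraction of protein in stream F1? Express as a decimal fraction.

Total flow out = 978 + 2350 = 3328 tonne/day.
protein in = 978×0.385 + 2350×0.476 = 1495.1 tonne/day.
protein mass fraction in F1 = 1495.1/3328 = 0.4493.

0.4493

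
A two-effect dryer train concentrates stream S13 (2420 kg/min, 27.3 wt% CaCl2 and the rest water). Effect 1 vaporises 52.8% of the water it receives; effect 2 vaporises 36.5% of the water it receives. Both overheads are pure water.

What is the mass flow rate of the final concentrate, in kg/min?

1188 kg/min

water in feed = 2420×0.727 = 1759.3 kg/min.
After stage 1: water left = (1−0.528)×1759.3 = 830.41; stream total = 1491.1 kg/min.
After stage 2: water left = (1−0.365)×830.41 = 527.31; final concentrate = 1188 kg/min.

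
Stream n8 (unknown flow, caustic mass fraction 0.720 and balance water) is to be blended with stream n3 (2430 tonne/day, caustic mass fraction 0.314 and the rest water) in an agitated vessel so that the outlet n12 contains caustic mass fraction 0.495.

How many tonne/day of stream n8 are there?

Let n8 be the unknown flow. Total out = 2430 + n8.
caustic balance: 763.02 + 0.720·n8 = 0.495·(2430 + n8)
(0.720 − 0.495)·n8 = 0.495×2430 − 763.02 = 439.83
n8 = 439.83 / 0.225 = 1954.8 tonne/day

1955 tonne/day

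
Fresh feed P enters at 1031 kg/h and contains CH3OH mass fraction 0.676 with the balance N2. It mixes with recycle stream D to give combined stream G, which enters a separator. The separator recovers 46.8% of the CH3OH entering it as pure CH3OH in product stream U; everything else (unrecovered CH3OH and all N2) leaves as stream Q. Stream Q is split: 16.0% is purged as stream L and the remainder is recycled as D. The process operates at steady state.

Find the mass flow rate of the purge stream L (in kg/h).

441.3 kg/h

N2 enters only via P and leaves only via the purge: 1031×0.324 = 0.160×(N2 in Q), and the separator passes all N2, so N2 in G = N2 in Q = 2087.8 kg/h.
CH3OH in G: m_A = 1031×0.676 + (1−0.160)·(1−0.468)·m_A, so m_A = 696.96/0.5531 = 1260 kg/h.
Q = (1−0.468)×1260 + 2087.8 = 2758.1 kg/h.
Purge L = 0.160×2758.1 = 441.3 kg/h.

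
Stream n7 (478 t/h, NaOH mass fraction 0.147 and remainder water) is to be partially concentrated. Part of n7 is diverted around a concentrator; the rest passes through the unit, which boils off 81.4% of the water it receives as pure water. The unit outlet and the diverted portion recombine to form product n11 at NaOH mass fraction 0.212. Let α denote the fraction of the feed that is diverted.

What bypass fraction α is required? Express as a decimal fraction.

All 478×0.147 = 70.266 t/h of NaOH reaches n11, so n11 = 70.266/0.212 = 331.44 t/h and vapour = 146.56 t/h.
The evaporator receives (1−α)·478 of feed at 0.853 water and removes 0.814 of that water:
0.814×0.853×(1−α)×478 = 146.56
(1−α) = 146.56/331.9 = 0.4416;  α = 0.5584.

0.558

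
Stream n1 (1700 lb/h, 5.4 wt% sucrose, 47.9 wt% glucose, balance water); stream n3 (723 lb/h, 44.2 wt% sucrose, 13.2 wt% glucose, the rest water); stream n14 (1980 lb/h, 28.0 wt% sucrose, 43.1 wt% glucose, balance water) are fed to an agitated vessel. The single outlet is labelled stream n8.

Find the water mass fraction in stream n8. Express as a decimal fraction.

0.3802

Total flow out = 1700 + 723 + 1980 = 4403 lb/h.
water in = 1700×0.467 + 723×0.426 + 1980×0.289 = 1674.1 lb/h.
water mass fraction in n8 = 1674.1/4403 = 0.3802.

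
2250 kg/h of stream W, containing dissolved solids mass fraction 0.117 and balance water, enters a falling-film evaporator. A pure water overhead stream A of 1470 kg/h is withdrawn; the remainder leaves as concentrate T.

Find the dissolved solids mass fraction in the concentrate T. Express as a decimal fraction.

dissolved solids is not removed: 2250×0.117 = 263.25 kg/h of dissolved solids enters T.
Concentrate = 2250 − 1470 = 780 kg/h.
Mass fraction = 263.25/780 = 0.338.

0.338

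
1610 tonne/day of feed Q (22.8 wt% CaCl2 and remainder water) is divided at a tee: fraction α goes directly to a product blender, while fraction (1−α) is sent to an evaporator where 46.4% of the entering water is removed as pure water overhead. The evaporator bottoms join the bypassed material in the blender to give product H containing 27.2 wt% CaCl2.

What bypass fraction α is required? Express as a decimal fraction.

0.548

All 1610×0.228 = 367.08 tonne/day of CaCl2 reaches H, so H = 367.08/0.272 = 1349.6 tonne/day and vapour = 260.44 tonne/day.
The evaporator receives (1−α)·1610 of feed at 0.772 water and removes 0.464 of that water:
0.464×0.772×(1−α)×1610 = 260.44
(1−α) = 260.44/576.71 = 0.4516;  α = 0.5484.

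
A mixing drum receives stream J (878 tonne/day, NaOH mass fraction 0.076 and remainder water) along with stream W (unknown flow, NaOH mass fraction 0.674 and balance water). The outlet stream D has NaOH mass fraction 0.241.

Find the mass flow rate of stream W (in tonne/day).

334.6 tonne/day

Let W be the unknown flow. Total out = 878 + W.
NaOH balance: 66.728 + 0.674·W = 0.241·(878 + W)
(0.674 − 0.241)·W = 0.241×878 − 66.728 = 144.87
W = 144.87 / 0.433 = 334.57 tonne/day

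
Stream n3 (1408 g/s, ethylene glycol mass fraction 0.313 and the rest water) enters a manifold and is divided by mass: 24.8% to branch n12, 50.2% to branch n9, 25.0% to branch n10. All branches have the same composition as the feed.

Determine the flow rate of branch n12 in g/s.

Branch n12 flow = 0.248×1408 = 349.18 g/s.

349.2 g/s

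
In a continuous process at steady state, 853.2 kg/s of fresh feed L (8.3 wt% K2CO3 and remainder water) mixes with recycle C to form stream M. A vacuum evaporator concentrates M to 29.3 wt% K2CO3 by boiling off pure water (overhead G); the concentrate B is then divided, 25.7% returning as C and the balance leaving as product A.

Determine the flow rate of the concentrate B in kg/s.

Overall K2CO3 balance (none leaves overhead): K2CO3 in fresh feed = K2CO3 in product, i.e. 853.2×0.083 = (1−0.257)·B·0.293.
B = 70.816/(0.293×0.743) = 325.29 kg/s.

325.3 kg/s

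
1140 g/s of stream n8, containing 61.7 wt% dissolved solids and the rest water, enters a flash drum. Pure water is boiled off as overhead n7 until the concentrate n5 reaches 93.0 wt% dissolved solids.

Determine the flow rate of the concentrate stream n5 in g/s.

dissolved solids is conserved: 1140×0.617 = 703.38 g/s all reports to the concentrate.
Concentrate = 703.38/(target fraction) = 756.32 g/s.

756.3 g/s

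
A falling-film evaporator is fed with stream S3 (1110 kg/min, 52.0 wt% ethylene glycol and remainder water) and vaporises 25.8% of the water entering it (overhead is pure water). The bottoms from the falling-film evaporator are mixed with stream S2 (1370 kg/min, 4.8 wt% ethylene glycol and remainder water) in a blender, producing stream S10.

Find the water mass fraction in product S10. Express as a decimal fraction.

0.7255

Vapour removed = 0.258×0.480×1110 = 137.46 kg/min; concentrate = 972.54 kg/min.
water reaching the mixer = 395.34 (from concentrate) + 1370×0.952 = 1699.6 kg/min.
Product flow = 972.54 + 1370 = 2342.5 kg/min; water fraction = 0.7255.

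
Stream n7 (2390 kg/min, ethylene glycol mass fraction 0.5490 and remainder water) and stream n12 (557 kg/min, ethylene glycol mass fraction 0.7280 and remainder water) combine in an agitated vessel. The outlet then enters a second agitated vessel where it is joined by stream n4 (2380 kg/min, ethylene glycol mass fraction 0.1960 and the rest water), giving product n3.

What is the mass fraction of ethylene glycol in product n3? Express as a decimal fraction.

Overall, product flow = 5327 kg/min.
ethylene glycol in = 2390×0.549 + 557×0.728 + 2380×0.196 = 2184.1 kg/min.
ethylene glycol fraction in n3 = 0.4100.

0.4100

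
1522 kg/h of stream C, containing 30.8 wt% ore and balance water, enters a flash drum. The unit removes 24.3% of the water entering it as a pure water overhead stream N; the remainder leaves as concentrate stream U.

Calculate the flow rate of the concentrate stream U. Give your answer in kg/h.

1266 kg/h

water entering = 1522×0.692 = 1053.2 kg/h; overhead removed = 0.243×1053.2 = 255.93 kg/h.
Concentrate = 1522 − 255.93 = 1266.1 kg/h.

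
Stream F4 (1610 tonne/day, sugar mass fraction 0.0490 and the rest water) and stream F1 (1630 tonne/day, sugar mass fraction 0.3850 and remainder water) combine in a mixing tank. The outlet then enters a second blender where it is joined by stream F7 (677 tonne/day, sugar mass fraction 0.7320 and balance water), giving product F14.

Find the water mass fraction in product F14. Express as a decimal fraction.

0.6931

Overall, product flow = 3917 tonne/day.
water in = 1610×0.951 + 1630×0.615 + 677×0.268 = 2715 tonne/day.
water fraction in F14 = 0.6931.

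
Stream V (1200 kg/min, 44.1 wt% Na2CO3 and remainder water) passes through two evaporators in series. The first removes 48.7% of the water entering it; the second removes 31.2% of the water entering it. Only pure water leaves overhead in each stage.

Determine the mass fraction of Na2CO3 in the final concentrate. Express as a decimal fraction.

water in feed = 1200×0.559 = 670.8 kg/min.
After stage 1: water left = (1−0.487)×670.8 = 344.12; stream total = 873.32 kg/min.
After stage 2: water left = (1−0.312)×344.12 = 236.75; final concentrate = 765.95 kg/min.
Na2CO3 fraction = 529.2/765.95 = 0.691.

0.691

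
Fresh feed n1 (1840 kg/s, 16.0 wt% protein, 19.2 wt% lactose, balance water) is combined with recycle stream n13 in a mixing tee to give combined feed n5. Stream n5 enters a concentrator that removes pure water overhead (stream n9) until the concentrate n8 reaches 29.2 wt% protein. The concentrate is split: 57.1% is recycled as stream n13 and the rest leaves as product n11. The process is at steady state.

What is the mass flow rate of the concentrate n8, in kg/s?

2350 kg/s

Overall protein balance (none leaves overhead): protein in fresh feed = protein in product, i.e. 1840×0.160 = (1−0.571)·n8·0.292.
n8 = 294.4/(0.292×0.429) = 2350.2 kg/s.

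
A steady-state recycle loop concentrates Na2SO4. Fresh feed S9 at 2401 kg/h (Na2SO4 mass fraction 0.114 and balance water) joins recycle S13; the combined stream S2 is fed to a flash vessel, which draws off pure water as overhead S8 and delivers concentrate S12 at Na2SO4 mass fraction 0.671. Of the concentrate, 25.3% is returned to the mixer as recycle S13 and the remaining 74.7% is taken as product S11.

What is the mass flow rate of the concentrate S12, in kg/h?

546.1 kg/h

Overall Na2SO4 balance (none leaves overhead): Na2SO4 in fresh feed = Na2SO4 in product, i.e. 2401×0.114 = (1−0.253)·S12·0.671.
S12 = 273.71/(0.671×0.747) = 546.08 kg/h.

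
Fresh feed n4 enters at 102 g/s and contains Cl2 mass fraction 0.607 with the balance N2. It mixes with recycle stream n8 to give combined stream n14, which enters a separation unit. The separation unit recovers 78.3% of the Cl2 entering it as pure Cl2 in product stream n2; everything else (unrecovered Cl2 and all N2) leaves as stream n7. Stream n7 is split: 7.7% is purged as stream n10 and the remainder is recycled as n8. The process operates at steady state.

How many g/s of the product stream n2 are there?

60.62 g/s

Cl2 in n14: m_A = 102×0.607 + (1−0.077)·(1−0.783)·m_A, so m_A = 61.914/0.7997 = 77.421 g/s.
Product n2 = 0.783×77.421 = 60.62 g/s.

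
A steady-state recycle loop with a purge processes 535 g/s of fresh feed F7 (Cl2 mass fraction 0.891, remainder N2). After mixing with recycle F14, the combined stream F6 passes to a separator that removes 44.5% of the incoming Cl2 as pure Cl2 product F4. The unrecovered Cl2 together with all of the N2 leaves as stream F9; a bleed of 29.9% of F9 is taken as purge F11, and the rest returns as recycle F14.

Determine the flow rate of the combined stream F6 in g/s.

975.3 g/s

N2 enters only via F7 and leaves only via the purge: 535×0.109 = 0.299×(N2 in F9), and the separator passes all N2, so N2 in F6 = N2 in F9 = 195.03 g/s.
Cl2 in F6: m_A = 535×0.891 + (1−0.299)·(1−0.445)·m_A, so m_A = 476.69/0.6109 = 780.24 g/s.
F6 = 780.24 + 195.03 = 975.28 g/s.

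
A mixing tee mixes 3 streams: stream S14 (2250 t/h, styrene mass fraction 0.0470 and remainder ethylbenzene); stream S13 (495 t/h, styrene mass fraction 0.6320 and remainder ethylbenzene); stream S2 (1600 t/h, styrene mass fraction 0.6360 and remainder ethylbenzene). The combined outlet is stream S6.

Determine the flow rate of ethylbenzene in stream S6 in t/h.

2909 t/h

ethylbenzene out = ethylbenzene in = 2250×0.953 + 495×0.368 + 1600×0.364 = 2908.8 t/h.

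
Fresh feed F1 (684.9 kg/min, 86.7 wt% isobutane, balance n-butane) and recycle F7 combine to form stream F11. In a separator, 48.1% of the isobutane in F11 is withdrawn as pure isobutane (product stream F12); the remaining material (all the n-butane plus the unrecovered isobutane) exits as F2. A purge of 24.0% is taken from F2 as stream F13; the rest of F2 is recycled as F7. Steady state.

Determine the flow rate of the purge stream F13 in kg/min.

n-butane enters only via F1 and leaves only via the purge: 684.9×0.133 = 0.240×(n-butane in F2), and the separator passes all n-butane, so n-butane in F11 = n-butane in F2 = 379.55 kg/min.
isobutane in F11: m_A = 684.9×0.867 + (1−0.240)·(1−0.481)·m_A, so m_A = 593.81/0.6056 = 980.59 kg/min.
F2 = (1−0.481)×980.59 + 379.55 = 888.48 kg/min.
Purge F13 = 0.240×888.48 = 213.23 kg/min.

213.2 kg/min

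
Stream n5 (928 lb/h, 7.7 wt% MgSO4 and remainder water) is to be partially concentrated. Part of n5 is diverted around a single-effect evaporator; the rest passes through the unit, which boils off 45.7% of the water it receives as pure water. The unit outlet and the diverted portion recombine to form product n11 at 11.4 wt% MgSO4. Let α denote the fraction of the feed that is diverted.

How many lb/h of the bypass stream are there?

214 lb/h

All 928×0.077 = 71.456 lb/h of MgSO4 reaches n11, so n11 = 71.456/0.114 = 626.81 lb/h and vapour = 301.19 lb/h.
The evaporator receives (1−α)·928 of feed at 0.923 water and removes 0.457 of that water:
0.457×0.923×(1−α)×928 = 301.19
(1−α) = 301.19/391.44 = 0.7694;  α = 0.2306.
Bypass flow = 0.2306×928 = 213.95 lb/h.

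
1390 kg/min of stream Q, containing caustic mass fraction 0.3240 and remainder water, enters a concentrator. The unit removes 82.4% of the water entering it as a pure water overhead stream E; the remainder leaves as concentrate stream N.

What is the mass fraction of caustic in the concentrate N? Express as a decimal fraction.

caustic is not removed: 1390×0.324 = 450.36 kg/min of caustic enters N.
water entering = 1390×0.676 = 939.64 kg/min; overhead removed = 0.824×939.64 = 774.26 kg/min.
Concentrate = 1390 − 774.26 = 615.74 kg/min.
Mass fraction = 450.36/615.74 = 0.7314.

0.7314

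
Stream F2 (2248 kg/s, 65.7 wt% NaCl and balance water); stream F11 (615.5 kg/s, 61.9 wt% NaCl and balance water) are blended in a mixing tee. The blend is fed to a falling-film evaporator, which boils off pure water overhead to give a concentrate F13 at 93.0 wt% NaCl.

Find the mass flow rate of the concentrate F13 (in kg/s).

NaCl entering = 2248×0.657 + 615.5×0.619 = 1857.9 kg/s.
All NaCl reports to F13, so F13 = 1857.9/0.930 = 1997.8 kg/s.

1998 kg/s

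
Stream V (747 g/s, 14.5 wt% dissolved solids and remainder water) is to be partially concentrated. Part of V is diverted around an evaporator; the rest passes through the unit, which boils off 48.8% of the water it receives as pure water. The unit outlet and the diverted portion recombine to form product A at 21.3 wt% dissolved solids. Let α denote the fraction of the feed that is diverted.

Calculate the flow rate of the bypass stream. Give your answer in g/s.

All 747×0.145 = 108.31 g/s of dissolved solids reaches A, so A = 108.31/0.213 = 508.52 g/s and vapour = 238.48 g/s.
The evaporator receives (1−α)·747 of feed at 0.855 water and removes 0.488 of that water:
0.488×0.855×(1−α)×747 = 238.48
(1−α) = 238.48/311.68 = 0.7651;  α = 0.2349.
Bypass flow = 0.2349×747 = 175.44 g/s.

175.4 g/s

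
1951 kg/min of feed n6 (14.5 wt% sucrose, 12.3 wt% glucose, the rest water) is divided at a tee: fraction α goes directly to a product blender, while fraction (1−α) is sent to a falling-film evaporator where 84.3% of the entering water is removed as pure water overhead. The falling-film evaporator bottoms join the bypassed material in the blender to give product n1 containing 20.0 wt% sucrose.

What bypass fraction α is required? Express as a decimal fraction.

0.554

All 1951×0.145 = 282.89 kg/min of sucrose reaches n1, so n1 = 282.89/0.200 = 1414.5 kg/min and vapour = 536.53 kg/min.
The evaporator receives (1−α)·1951 of feed at 0.732 water and removes 0.843 of that water:
0.843×0.732×(1−α)×1951 = 536.53
(1−α) = 536.53/1203.9 = 0.4457;  α = 0.5543.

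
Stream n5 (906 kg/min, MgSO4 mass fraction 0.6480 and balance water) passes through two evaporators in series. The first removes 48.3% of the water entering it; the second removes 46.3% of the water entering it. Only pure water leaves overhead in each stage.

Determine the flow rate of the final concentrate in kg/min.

water in feed = 906×0.352 = 318.91 kg/min.
After stage 1: water left = (1−0.483)×318.91 = 164.88; stream total = 751.97 kg/min.
After stage 2: water left = (1−0.463)×164.88 = 88.539; final concentrate = 675.63 kg/min.

675.6 kg/min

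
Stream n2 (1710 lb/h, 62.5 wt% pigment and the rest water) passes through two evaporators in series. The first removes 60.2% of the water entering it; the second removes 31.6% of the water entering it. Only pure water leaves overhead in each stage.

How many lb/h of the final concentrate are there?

1243 lb/h

water in feed = 1710×0.375 = 641.25 lb/h.
After stage 1: water left = (1−0.602)×641.25 = 255.22; stream total = 1324 lb/h.
After stage 2: water left = (1−0.316)×255.22 = 174.57; final concentrate = 1243.3 lb/h.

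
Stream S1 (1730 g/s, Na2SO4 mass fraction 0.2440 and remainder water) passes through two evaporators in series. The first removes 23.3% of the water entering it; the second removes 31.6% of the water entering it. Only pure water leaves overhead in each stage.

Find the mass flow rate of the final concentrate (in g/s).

water in feed = 1730×0.756 = 1307.9 g/s.
After stage 1: water left = (1−0.233)×1307.9 = 1003.1; stream total = 1425.3 g/s.
After stage 2: water left = (1−0.316)×1003.1 = 686.15; final concentrate = 1108.3 g/s.

1108 g/s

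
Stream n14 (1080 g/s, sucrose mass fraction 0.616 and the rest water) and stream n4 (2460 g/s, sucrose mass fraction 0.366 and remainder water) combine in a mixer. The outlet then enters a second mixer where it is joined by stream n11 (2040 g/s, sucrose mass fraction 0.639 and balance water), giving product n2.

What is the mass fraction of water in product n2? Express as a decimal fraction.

Overall, product flow = 5580 g/s.
water in = 1080×0.384 + 2460×0.634 + 2040×0.361 = 2710.8 g/s.
water fraction in n2 = 0.486.

0.486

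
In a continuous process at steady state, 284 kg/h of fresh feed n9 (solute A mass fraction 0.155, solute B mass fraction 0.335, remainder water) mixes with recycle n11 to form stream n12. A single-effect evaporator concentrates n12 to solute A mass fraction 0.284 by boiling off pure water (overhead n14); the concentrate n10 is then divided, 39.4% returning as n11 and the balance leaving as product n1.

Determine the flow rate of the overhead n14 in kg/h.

129 kg/h

Overall solute A balance (none leaves overhead): solute A in fresh feed = solute A in product, i.e. 284×0.155 = (1−0.394)·n10·0.284.
n10 = 44.02/(0.284×0.606) = 255.78 kg/h.
Recycle n11 = 0.394×255.78 = 100.78 kg/h.
Combined feed n12 = 284 + 100.78 = 384.78 kg/h.
Overhead n14 = n12 − n10 = 384.78 − 255.78 = 129 kg/h.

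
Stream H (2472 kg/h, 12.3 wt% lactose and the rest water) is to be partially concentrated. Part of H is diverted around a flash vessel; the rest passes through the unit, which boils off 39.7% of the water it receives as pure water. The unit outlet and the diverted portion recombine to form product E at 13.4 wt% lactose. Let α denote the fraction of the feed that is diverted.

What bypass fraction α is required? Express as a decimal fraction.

All 2472×0.123 = 304.06 kg/h of lactose reaches E, so E = 304.06/0.134 = 2269.1 kg/h and vapour = 202.93 kg/h.
The evaporator receives (1−α)·2472 of feed at 0.877 water and removes 0.397 of that water:
0.397×0.877×(1−α)×2472 = 202.93
(1−α) = 202.93/860.67 = 0.2358;  α = 0.7642.

0.764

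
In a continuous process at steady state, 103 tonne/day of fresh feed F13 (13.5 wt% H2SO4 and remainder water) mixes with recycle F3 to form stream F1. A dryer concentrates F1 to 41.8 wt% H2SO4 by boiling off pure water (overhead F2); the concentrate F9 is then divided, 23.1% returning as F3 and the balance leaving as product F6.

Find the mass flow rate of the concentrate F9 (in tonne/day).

43.26 tonne/day

Overall H2SO4 balance (none leaves overhead): H2SO4 in fresh feed = H2SO4 in product, i.e. 103×0.135 = (1−0.231)·F9·0.418.
F9 = 13.905/(0.418×0.769) = 43.258 tonne/day.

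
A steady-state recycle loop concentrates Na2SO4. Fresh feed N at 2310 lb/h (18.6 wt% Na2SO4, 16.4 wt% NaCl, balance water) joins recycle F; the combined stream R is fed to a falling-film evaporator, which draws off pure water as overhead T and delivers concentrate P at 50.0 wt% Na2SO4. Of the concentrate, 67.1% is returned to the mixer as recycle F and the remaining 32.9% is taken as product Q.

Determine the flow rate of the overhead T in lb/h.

1451 lb/h

Overall Na2SO4 balance (none leaves overhead): Na2SO4 in fresh feed = Na2SO4 in product, i.e. 2310×0.186 = (1−0.671)·P·0.500.
P = 429.66/(0.500×0.329) = 2611.9 lb/h.
Recycle F = 0.671×2611.9 = 1752.6 lb/h.
Combined feed R = 2310 + 1752.6 = 4062.6 lb/h.
Overhead T = R − P = 4062.6 − 2611.9 = 1450.7 lb/h.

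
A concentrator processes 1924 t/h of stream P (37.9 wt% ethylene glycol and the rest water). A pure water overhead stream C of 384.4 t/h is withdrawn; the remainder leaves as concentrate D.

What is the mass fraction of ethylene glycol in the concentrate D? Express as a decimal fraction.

0.474

ethylene glycol is not removed: 1924×0.379 = 729.2 t/h of ethylene glycol enters D.
Concentrate = 1924 − 384.4 = 1539.6 t/h.
Mass fraction = 729.2/1539.6 = 0.474.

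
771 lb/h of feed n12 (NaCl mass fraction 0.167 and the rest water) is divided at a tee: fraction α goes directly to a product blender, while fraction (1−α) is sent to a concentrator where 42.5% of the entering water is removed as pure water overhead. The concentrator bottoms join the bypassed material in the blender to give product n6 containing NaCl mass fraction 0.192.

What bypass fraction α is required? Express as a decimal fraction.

All 771×0.167 = 128.76 lb/h of NaCl reaches n6, so n6 = 128.76/0.192 = 670.61 lb/h and vapour = 100.39 lb/h.
The evaporator receives (1−α)·771 of feed at 0.833 water and removes 0.425 of that water:
0.425×0.833×(1−α)×771 = 100.39
(1−α) = 100.39/272.95 = 0.3678;  α = 0.6322.

0.632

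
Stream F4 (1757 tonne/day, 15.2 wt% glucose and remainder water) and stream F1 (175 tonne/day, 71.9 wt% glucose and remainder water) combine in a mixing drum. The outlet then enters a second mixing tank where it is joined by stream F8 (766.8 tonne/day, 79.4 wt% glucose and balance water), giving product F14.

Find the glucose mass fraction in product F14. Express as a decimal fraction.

0.3712

Overall, product flow = 2698.8 tonne/day.
glucose in = 1757×0.152 + 175×0.719 + 766.8×0.794 = 1001.7 tonne/day.
glucose fraction in F14 = 0.3712.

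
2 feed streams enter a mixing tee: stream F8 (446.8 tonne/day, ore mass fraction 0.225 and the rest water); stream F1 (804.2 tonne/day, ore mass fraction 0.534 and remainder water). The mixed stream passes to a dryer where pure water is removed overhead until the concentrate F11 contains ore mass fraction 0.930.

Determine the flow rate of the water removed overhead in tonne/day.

681.1 tonne/day

ore entering = 446.8×0.225 + 804.2×0.534 = 529.97 tonne/day.
All ore reports to F11, so F11 = 529.97/0.930 = 569.86 tonne/day.
Total feed = 1251 tonne/day; overhead = 1251 − 569.86 = 681.14 tonne/day.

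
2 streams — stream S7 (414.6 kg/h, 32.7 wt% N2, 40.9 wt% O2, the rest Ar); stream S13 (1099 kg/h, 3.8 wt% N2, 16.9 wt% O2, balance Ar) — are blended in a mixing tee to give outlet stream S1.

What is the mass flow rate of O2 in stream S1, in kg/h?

355.3 kg/h

O2 out = O2 in = 414.6×0.409 + 1099×0.169 = 355.3 kg/h.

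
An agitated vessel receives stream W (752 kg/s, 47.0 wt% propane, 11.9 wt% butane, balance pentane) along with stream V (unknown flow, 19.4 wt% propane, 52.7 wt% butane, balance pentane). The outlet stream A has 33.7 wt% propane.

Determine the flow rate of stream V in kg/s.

699.4 kg/s

Let V be the unknown flow. Total out = 752 + V.
propane balance: 353.44 + 0.194·V = 0.337·(752 + V)
(0.194 − 0.337)·V = 0.337×752 − 353.44 = -100.02
V = -100.02 / -0.143 = 699.41 kg/s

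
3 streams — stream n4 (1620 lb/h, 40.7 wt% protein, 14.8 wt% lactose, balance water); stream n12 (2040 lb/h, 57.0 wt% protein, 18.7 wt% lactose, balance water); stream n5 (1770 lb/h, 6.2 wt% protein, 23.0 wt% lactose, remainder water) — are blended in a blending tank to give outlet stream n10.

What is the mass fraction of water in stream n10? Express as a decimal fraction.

0.455

Total flow out = 1620 + 2040 + 1770 = 5430 lb/h.
water in = 1620×0.445 + 2040×0.243 + 1770×0.708 = 2469.8 lb/h.
water mass fraction in n10 = 2469.8/5430 = 0.455.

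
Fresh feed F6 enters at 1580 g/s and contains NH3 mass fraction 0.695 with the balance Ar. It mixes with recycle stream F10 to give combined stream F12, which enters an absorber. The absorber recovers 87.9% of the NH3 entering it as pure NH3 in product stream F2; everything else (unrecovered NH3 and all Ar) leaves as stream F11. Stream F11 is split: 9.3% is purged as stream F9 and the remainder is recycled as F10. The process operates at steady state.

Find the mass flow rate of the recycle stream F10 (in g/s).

Ar enters only via F6 and leaves only via the purge: 1580×0.305 = 0.093×(Ar in F11), and the absorber passes all Ar, so Ar in F12 = Ar in F11 = 5181.7 g/s.
NH3 in F12: m_A = 1580×0.695 + (1−0.093)·(1−0.879)·m_A, so m_A = 1098.1/0.8903 = 1233.5 g/s.
F11 = (1−0.879)×1233.5 + 5181.7 = 5331 g/s.
Recycle F10 = (1−0.093)×5331 = 4835.2 g/s.

4835 g/s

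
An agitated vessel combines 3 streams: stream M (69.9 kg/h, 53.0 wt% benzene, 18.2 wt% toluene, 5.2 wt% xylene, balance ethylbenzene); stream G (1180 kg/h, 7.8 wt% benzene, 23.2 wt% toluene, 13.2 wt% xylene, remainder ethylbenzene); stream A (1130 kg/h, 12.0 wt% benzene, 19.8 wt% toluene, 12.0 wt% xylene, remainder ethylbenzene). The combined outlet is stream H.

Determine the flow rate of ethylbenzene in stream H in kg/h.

1310 kg/h

ethylbenzene out = ethylbenzene in = 69.9×0.236 + 1180×0.558 + 1130×0.562 = 1310 kg/h.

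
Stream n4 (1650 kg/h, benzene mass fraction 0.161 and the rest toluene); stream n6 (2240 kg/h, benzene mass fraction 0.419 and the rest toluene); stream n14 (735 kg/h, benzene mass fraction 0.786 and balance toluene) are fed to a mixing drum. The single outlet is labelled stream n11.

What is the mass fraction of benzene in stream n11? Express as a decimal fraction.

0.385

Total flow out = 1650 + 2240 + 735 = 4625 kg/h.
benzene in = 1650×0.161 + 2240×0.419 + 735×0.786 = 1781.9 kg/h.
benzene mass fraction in n11 = 1781.9/4625 = 0.385.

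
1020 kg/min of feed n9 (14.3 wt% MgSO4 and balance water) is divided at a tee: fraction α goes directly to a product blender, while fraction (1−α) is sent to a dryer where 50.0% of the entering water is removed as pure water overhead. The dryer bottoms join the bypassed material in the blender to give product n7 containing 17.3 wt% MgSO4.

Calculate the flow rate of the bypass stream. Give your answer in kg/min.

607.2 kg/min

All 1020×0.143 = 145.86 kg/min of MgSO4 reaches n7, so n7 = 145.86/0.173 = 843.12 kg/min and vapour = 176.88 kg/min.
The evaporator receives (1−α)·1020 of feed at 0.857 water and removes 0.500 of that water:
0.500×0.857×(1−α)×1020 = 176.88
(1−α) = 176.88/437.07 = 0.4047;  α = 0.5953.
Bypass flow = 0.5953×1020 = 607.21 kg/min.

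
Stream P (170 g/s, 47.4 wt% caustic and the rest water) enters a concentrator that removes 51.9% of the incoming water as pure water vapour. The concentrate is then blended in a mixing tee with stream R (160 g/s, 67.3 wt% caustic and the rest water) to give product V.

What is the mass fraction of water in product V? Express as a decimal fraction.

Vapour removed = 0.519×0.526×170 = 46.409 g/s; concentrate = 123.59 g/s.
water reaching the mixer = 43.011 (from concentrate) + 160×0.327 = 95.331 g/s.
Product flow = 123.59 + 160 = 283.59 g/s; water fraction = 0.336.

0.336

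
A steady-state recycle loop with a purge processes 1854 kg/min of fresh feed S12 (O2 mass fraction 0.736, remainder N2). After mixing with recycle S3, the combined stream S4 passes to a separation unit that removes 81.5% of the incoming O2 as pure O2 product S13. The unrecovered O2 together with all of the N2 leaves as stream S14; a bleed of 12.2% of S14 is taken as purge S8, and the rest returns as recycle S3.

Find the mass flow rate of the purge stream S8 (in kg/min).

526.2 kg/min

N2 enters only via S12 and leaves only via the purge: 1854×0.264 = 0.122×(N2 in S14), and the separation unit passes all N2, so N2 in S4 = N2 in S14 = 4011.9 kg/min.
O2 in S4: m_A = 1854×0.736 + (1−0.122)·(1−0.815)·m_A, so m_A = 1364.5/0.8376 = 1629.2 kg/min.
S14 = (1−0.815)×1629.2 + 4011.9 = 4313.3 kg/min.
Purge S8 = 0.122×4313.3 = 526.23 kg/min.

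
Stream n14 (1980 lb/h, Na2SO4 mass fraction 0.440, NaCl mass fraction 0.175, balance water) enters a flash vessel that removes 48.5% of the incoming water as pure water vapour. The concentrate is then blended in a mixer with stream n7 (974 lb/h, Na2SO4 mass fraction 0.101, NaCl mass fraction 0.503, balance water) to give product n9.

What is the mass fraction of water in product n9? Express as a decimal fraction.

0.301

Vapour removed = 0.485×0.385×1980 = 369.72 lb/h; concentrate = 1610.3 lb/h.
water reaching the mixer = 392.58 (from concentrate) + 974×0.396 = 778.29 lb/h.
Product flow = 1610.3 + 974 = 2584.3 lb/h; water fraction = 0.301.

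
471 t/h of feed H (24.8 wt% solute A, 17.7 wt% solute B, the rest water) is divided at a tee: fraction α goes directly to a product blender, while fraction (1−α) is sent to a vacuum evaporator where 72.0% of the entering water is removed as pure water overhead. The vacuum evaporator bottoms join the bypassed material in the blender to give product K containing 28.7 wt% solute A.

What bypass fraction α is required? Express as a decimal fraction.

All 471×0.248 = 116.81 t/h of solute A reaches K, so K = 116.81/0.287 = 407 t/h and vapour = 64.003 t/h.
The evaporator receives (1−α)·471 of feed at 0.575 water and removes 0.720 of that water:
0.720×0.575×(1−α)×471 = 64.003
(1−α) = 64.003/194.99 = 0.3282;  α = 0.6718.

0.672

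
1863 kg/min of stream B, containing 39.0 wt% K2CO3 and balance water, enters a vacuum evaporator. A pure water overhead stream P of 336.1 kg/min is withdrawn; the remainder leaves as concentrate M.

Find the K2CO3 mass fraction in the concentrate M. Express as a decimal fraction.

0.476

K2CO3 is not removed: 1863×0.390 = 726.57 kg/min of K2CO3 enters M.
Concentrate = 1863 − 336.1 = 1526.9 kg/min.
Mass fraction = 726.57/1526.9 = 0.476.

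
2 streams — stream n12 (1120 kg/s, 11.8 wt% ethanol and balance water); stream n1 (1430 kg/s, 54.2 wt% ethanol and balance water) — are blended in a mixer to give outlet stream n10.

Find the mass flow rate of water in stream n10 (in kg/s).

water out = water in = 1120×0.882 + 1430×0.458 = 1642.8 kg/s.

1643 kg/s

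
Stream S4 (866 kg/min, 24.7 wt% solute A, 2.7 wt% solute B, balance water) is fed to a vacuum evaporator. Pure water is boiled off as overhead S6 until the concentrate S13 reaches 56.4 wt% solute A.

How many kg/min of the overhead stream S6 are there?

solute A is conserved: 866×0.247 = 213.9 kg/min all reports to the concentrate.
Concentrate = 213.9/(target fraction) = 379.26 kg/min.
Overhead = 866 − 379.26 = 486.74 kg/min.

486.7 kg/min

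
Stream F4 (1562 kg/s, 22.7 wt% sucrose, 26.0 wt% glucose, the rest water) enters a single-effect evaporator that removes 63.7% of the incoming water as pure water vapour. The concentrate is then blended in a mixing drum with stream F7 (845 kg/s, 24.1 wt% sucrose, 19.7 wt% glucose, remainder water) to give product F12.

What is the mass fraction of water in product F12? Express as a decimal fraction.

0.4038

Vapour removed = 0.637×0.513×1562 = 510.43 kg/s; concentrate = 1051.6 kg/s.
water reaching the mixer = 290.87 (from concentrate) + 845×0.562 = 765.76 kg/s.
Product flow = 1051.6 + 845 = 1896.6 kg/s; water fraction = 0.4038.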